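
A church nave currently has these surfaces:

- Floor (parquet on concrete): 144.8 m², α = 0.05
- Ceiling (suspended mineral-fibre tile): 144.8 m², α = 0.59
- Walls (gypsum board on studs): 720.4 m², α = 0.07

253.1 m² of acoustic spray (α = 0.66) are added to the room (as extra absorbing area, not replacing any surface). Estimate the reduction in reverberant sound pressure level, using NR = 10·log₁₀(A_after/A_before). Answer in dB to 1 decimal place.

Summing Sᵢαᵢ: 7.240 + 85.432 + 50.428 → A_before = 143.100 sabins.
Added absorption = 253.1 × 0.66 = 167.046 sabins.
A_after = 143.100 + 167.046 = 310.146 sabins.
Reduction = 10 log₁₀(A_after/A_before) = 10 log₁₀(2.1673) = 3.4 dB.

3.4 dB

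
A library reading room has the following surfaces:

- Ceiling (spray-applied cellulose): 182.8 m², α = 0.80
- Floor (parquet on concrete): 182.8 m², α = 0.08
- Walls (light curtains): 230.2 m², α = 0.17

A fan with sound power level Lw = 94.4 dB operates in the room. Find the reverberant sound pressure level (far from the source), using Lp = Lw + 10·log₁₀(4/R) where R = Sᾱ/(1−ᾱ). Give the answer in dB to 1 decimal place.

A = 199.998 sabins; S = 595.8 m².
ᾱ = 0.3357, so room constant R = A/(1−ᾱ) = 301.066 m².
Lp = Lw + 10 log₁₀(4/R) = 94.4 -18.77 = 75.6 dB.

75.6 dB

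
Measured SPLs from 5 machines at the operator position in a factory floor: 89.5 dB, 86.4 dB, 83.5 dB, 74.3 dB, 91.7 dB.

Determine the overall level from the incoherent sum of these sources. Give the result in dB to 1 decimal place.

94.9 dB

Σ 10^(Lᵢ/10) = 3.058e+09.
Back to dB: 10·log₁₀ Σ = 94.9 dB.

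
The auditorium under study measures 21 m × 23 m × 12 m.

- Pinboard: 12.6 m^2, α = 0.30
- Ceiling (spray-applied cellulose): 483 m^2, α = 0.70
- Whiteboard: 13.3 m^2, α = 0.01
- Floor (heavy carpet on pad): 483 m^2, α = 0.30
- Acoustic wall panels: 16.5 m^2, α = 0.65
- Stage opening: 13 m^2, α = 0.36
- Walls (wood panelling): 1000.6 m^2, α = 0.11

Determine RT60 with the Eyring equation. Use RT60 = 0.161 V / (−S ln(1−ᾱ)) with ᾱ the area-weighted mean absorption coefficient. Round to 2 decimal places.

Total surface area S = 12.6 + 483 + 13.3 + 483 + 16.5 + 13 + 1000.6 = 2022.0 m^2.
Σ(Sᵢαᵢ) = 12.6·0.30 + 483·0.70 + 13.3·0.01 + 483·0.30 + 16.5·0.65 + 13·0.36 + 1000.6·0.11 = 612.384.
ᾱ = 612.384 / 2022.0 = 0.3029.
−S·ln(1−ᾱ) = −2022.0 × ln(1 − 0.3029) = 729.591.
V = 21 × 23 × 12 = 5796 m³.
T = 0.161·V/[−S·ln(1−ᾱ)] = 0.161·5796/729.591 = 1.28 s.

1.28 s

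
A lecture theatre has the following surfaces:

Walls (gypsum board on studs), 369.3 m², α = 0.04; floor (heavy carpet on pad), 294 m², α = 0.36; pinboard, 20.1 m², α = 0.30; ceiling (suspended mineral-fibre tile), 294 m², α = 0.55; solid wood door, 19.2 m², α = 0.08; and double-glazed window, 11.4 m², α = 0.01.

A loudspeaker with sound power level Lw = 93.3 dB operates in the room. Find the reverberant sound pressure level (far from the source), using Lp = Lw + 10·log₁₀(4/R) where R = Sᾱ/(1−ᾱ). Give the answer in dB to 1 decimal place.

73.2 dB

A = 289.992 sabins; S = 1008.0 m².
ᾱ = 0.2877, so room constant R = A/(1−ᾱ) = 407.121 m².
Lp = Lw + 10 log₁₀(4/R) = 93.3 -20.08 = 73.2 dB.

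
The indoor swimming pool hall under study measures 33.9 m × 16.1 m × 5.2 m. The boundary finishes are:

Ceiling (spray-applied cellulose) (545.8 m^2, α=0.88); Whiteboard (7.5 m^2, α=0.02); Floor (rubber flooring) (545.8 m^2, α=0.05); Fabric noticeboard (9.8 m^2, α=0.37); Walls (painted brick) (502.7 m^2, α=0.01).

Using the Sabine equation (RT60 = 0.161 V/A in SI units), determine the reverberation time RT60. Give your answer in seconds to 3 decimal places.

0.885 s

A = Σ Sᵢαᵢ = 545.8*0.88 + 7.5*0.02 + 545.8*0.05 + 9.8*0.37 + 502.7*0.01 = 516.397 sabins.
Room volume: 2838.108 m³.
Sabine: RT60 = 0.161 × 2838.108 / 516.397 = 0.885 s.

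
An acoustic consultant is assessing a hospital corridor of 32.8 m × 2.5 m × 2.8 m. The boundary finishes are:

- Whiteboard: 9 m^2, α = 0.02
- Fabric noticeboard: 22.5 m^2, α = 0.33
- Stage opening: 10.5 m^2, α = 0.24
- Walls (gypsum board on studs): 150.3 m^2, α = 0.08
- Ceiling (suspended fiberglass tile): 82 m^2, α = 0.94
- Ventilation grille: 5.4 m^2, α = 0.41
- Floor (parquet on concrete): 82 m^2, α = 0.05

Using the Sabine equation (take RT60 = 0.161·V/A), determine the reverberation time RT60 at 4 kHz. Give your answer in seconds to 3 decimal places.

0.350 seconds

Total absorption A = 9·0.02 + 22.5·0.33 + 10.5·0.24 + 150.3·0.08 + 82·0.94 + 5.4·0.41 + 82·0.05
  = 0.180 + 7.425 + 2.520 + 12.024 + 77.080 + 2.214 + 4.100 = 105.543 m^2 sabins.
Volume V = 32.8 × 2.5 × 2.8 = 229.6 m³.
RT60 = 0.161 · V / A = 0.161 × 229.6 / 105.543 = 0.350 s.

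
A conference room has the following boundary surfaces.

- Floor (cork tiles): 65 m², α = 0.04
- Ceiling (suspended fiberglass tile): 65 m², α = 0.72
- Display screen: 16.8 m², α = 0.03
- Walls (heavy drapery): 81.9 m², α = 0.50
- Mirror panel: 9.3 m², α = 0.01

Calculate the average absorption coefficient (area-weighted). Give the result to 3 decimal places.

0.382

Total surface area S = 238.0 m².
A = 65·0.04 + 65·0.72 + 16.8·0.03 + 81.9·0.50 + 9.3·0.01 = 90.947 sabins.
ᾱ = A/S = 0.382.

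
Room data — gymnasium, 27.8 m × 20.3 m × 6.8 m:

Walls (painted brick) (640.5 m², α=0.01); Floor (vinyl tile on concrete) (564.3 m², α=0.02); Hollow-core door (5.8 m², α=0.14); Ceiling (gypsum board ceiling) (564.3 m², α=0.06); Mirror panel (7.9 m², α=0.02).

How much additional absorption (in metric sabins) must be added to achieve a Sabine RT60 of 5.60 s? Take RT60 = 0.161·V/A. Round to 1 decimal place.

Equivalent absorption area: A₁ = 640.5*0.01 + 564.3*0.02 + 5.8*0.14 + 564.3*0.06 + 7.9*0.02 = 52.519 m².
For T = 5.60 s, need A₂ = 0.161·V/T = 0.161·3837.512/5.60 = 110.328 sabins.
Shortfall: 110.328 − 52.519 = 57.8 sabins.

57.8 sabins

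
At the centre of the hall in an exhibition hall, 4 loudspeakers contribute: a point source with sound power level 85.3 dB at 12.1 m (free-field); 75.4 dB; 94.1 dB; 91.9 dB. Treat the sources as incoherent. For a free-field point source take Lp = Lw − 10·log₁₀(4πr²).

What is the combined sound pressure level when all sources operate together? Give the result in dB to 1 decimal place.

Source at 12.1 m: Lp = 85.3 − 10·log₁₀(4π·12.1²) = 85.3 − 10·log₁₀(1839.842) = 52.7 dB.
Converting to relative power and adding: 10^(52.7/10) + 10^(75.4/10) + 10^(94.1/10) + 10^(91.9/10) = 4.154e+09.
Combined level = 10 log₁₀(4.154e+09) = 96.2 dB.

96.2 dB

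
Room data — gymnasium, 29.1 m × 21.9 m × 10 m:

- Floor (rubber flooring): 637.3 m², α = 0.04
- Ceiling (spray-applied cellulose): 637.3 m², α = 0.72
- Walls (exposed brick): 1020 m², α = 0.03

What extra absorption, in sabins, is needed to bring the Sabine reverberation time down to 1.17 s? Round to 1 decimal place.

Total absorption A₁ = 637.3×0.04 + 637.3×0.72 + 1020×0.03
  = 25.492 + 458.856 + 30.600 = 514.948 m² sabins.
V = 6372.9 m³. Required absorption A₂ = 0.161 × 6372.9 / 1.17 = 876.955 sabins.
Shortfall: 876.955 − 514.948 = 362.0 sabins.

362.0 sabins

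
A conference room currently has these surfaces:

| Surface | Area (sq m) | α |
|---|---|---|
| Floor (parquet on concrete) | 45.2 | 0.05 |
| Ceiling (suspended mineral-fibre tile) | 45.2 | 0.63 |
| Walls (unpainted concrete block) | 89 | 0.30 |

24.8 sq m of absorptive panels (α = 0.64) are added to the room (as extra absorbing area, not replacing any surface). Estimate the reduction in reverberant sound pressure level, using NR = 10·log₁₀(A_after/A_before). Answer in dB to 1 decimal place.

A_before = Σ Sᵢαᵢ = 45.2·0.05 + 45.2·0.63 + 89·0.30 = 57.436 sabins.
Treatment contributes 24.8·0.64 = 15.872 sabins.
New total A_after = 73.308 sabins.
Reduction = 10 log₁₀(A_after/A_before) = 10 log₁₀(1.2763) = 1.1 dB.

1.1 dB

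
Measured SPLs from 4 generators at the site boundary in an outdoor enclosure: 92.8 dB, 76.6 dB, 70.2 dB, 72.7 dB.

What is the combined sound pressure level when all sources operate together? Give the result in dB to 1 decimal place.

Sum in the linear (power) domain: Σ 10^(Lᵢ/10) = 10^(92.8/10) + 10^(76.6/10) + 10^(70.2/10) + 10^(72.7/10) = 1.98e+09.
L_total = 10·log₁₀(1.98e+09) = 93.0 dB.

93.0 dB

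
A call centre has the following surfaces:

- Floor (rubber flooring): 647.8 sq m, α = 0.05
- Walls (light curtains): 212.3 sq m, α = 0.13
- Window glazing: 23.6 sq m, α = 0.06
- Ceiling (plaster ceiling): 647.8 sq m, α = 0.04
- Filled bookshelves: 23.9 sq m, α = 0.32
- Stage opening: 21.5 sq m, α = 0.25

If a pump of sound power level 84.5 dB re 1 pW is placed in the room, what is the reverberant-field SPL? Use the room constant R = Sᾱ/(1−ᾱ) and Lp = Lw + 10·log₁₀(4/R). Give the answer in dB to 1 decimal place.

70.2 dB

Σ(Sᵢαᵢ) = 647.8·0.05 + 212.3·0.13 + 23.6·0.06 + 647.8·0.04 + 23.9·0.32 + 21.5·0.25 = 100.340; total area S = 1576.9 sq m.
ᾱ = 100.340/1576.9 = 0.0636; R = Sᾱ/(1−ᾱ) = 100.340/(1−0.0636) = 107.155 sq m.
Lp = 84.5 + 10·log₁₀(4/107.155) = 84.5 + (-14.28) = 70.2 dB.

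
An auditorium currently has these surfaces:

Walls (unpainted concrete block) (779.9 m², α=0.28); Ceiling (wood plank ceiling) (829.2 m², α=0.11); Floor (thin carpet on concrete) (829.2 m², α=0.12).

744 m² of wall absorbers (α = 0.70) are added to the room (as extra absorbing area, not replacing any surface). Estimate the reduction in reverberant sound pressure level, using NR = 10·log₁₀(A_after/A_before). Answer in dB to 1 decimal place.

Summing Sᵢαᵢ: 218.372 + 91.212 + 99.504 → A_before = 409.088 sabins.
Treatment contributes 744·0.70 = 520.800 sabins.
A_after = 409.088 + 520.800 = 929.888 sabins.
Reduction = 10 log₁₀(A_after/A_before) = 10 log₁₀(2.2731) = 3.6 dB.

3.6 dB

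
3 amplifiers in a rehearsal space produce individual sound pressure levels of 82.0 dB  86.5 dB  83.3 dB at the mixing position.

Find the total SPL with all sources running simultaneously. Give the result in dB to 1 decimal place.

Converting to relative power and adding: 10^(82.0/10) + 10^(86.5/10) + 10^(83.3/10) = 8.19e+08.
L_total = 10·log₁₀(8.19e+08) = 89.1 dB.

89.1 dB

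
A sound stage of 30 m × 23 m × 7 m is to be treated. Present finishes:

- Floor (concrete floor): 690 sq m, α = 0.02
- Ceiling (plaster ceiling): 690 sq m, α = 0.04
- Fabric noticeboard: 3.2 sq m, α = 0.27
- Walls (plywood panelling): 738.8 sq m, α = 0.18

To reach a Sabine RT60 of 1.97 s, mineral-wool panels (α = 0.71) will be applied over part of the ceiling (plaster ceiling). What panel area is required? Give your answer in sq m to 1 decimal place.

Equivalent absorption area: A₁ = 690*0.02 + 690*0.04 + 3.2*0.27 + 738.8*0.18 = 175.248 sq m.
V = 4830 m³. Target absorption A₂ = 0.161 × 4830 / 1.97 = 394.736 sabins.
Absorption to add: 394.736 − 175.248 = 219.488 sabins.
Net gain per sq m: Δα = 0.71 − 0.04 = 0.67.
Area = ΔA/Δα = 219.488/0.67 = 327.6 sq m.

327.6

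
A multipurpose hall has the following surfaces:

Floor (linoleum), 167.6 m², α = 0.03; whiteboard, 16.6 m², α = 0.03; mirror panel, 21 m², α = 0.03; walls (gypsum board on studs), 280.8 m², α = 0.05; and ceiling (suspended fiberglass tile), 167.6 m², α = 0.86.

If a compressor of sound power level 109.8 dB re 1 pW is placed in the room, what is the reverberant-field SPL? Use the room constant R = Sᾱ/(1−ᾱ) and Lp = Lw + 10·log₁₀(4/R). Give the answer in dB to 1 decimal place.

Σ(Sᵢαᵢ) = 167.6·0.03 + 16.6·0.03 + 21·0.03 + 280.8·0.05 + 167.6·0.86 = 164.332; total area S = 653.6 m².
ᾱ = 0.2514, so room constant R = A/(1−ᾱ) = 219.519 m².
Lp = Lw + 10 log₁₀(4/R) = 109.8 -17.39 = 92.4 dB.

92.4 dB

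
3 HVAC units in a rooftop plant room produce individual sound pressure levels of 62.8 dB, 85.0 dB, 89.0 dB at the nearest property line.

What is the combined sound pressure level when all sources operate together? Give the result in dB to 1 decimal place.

90.5 dB

Converting to relative power and adding: 10^(62.8/10) + 10^(85.0/10) + 10^(89.0/10) = 1.112e+09.
Back to dB: 10·log₁₀ Σ = 90.5 dB.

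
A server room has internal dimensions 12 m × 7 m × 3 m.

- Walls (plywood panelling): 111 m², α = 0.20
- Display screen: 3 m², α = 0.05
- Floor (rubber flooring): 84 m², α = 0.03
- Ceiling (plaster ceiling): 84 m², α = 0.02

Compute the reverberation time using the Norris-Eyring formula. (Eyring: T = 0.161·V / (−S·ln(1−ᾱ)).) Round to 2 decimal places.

1.46 sec

S = Σ Sᵢ = 282.0 m².
Absorption A = 111×0.20 + 3×0.05 + 84×0.03 + 84×0.02 = 26.550 sabins.
Mean coefficient ᾱ = A/S = 0.0941.
−S·ln(1−ᾱ) = −282.0 × ln(1 − 0.0941) = 27.869.
V = 12 × 7 × 3 = 252 m³.
RT60 = 0.161 × 252 / 27.869 = 1.46 s.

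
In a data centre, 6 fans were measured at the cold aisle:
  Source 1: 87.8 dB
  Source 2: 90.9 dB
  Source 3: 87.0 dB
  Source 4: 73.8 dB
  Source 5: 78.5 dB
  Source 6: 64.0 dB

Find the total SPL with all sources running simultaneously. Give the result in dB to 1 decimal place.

Sum in the linear (power) domain: Σ 10^(Lᵢ/10) = 10^(87.8/10) + 10^(90.9/10) + 10^(87.0/10) + 10^(73.8/10) + 10^(78.5/10) + 10^(64.0/10) = 2.431e+09.
L_total = 10·log₁₀(2.431e+09) = 93.9 dB.

93.9 dB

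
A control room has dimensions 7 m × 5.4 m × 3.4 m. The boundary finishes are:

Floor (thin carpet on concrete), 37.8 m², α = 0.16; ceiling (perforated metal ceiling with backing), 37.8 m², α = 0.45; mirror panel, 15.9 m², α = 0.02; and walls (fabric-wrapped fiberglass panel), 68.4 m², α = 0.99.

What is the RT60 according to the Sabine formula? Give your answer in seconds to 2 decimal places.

0.23 seconds

A = Σ Sᵢαᵢ = 37.8·0.16 + 37.8·0.45 + 15.9·0.02 + 68.4·0.99 = 91.092 sabins.
Volume V = 7 × 5.4 × 3.4 = 128.52 m³.
RT60 = 0.161 · V / A = 0.161 × 128.52 / 91.092 = 0.23 s.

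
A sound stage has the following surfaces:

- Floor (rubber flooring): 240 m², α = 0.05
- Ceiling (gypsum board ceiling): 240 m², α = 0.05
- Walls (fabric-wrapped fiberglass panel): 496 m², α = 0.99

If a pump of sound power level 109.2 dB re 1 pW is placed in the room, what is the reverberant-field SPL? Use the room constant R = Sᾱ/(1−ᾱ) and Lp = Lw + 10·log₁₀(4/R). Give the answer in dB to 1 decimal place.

84.8 dB

Σ(Sᵢαᵢ) = 240×0.05 + 240×0.05 + 496×0.99 = 515.040; total area S = 976.0 m².
ᾱ = 0.5277, so room constant R = A/(1−ᾱ) = 1090.493 m².
Lp = 109.2 + 10·log₁₀(4/1090.493) = 109.2 + (-24.36) = 84.8 dB.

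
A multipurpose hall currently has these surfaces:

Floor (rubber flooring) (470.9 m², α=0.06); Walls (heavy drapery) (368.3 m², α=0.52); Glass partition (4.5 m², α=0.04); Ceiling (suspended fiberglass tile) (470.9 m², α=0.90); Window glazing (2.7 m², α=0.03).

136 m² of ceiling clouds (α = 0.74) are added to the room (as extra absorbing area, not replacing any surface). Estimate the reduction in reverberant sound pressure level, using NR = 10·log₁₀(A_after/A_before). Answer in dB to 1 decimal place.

Equivalent absorption area: A_before = 470.9*0.06 + 368.3*0.52 + 4.5*0.04 + 470.9*0.90 + 2.7*0.03 = 643.841 m².
Added absorption = 136 × 0.74 = 100.640 sabins.
A_after = 643.841 + 100.640 = 744.481 sabins.
Reduction = 10 log₁₀(A_after/A_before) = 10 log₁₀(1.1563) = 0.6 dB.

0.6 dB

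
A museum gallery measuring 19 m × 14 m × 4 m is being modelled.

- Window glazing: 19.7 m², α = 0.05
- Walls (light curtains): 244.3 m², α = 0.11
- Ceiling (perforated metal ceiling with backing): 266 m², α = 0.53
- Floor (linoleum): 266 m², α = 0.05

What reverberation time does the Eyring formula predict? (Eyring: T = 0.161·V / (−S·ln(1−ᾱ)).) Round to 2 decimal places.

0.83 seconds

S = Σ Sᵢ = 796.0 m².
Σ(Sᵢαᵢ) = 19.7×0.05 + 244.3×0.11 + 266×0.53 + 266×0.05 = 182.138.
ᾱ = 182.138 / 796.0 = 0.2288.
Eyring denominator: −S ln(1−ᾱ) = 206.807.
V = 19 × 14 × 4 = 1064 m³.
T = 0.161·V/[−S·ln(1−ᾱ)] = 0.161·1064/206.807 = 0.83 s.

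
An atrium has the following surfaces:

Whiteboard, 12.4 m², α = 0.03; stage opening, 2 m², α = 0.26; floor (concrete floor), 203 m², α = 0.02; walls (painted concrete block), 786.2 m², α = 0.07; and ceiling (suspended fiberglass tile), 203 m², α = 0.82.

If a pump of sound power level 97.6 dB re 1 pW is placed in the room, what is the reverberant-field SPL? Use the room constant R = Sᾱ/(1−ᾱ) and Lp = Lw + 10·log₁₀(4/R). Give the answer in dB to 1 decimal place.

Σ(Sᵢαᵢ) = 12.4·0.03 + 2·0.26 + 203·0.02 + 786.2·0.07 + 203·0.82 = 226.446; total area S = 1206.6 m².
ᾱ = 0.1877, so room constant R = A/(1−ᾱ) = 278.771 m².
Lp = 97.6 + 10·log₁₀(4/278.771) = 97.6 + (-18.43) = 79.2 dB.

79.2 dB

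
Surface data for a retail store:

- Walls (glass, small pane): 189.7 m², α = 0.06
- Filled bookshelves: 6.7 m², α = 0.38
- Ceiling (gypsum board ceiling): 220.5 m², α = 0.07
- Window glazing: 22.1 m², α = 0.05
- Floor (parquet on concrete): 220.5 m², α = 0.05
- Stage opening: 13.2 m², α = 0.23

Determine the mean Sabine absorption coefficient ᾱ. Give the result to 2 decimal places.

Total surface area S = 672.7 m².
Σ(Sᵢαᵢ) = 189.7×0.06 + 6.7×0.38 + 220.5×0.07 + 22.1×0.05 + 220.5×0.05 + 13.2×0.23 = 44.529.
ᾱ = 44.529 / 672.7 = 0.07.

0.07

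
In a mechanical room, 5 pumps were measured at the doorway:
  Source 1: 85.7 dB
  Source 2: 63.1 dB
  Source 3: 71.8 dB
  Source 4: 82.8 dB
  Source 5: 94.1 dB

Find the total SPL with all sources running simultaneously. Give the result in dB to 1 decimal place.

Sum in the linear (power) domain: Σ 10^(Lᵢ/10) = 10^(85.7/10) + 10^(63.1/10) + 10^(71.8/10) + 10^(82.8/10) + 10^(94.1/10) = 3.15e+09.
Back to dB: 10·log₁₀ Σ = 95.0 dB.

95.0 dB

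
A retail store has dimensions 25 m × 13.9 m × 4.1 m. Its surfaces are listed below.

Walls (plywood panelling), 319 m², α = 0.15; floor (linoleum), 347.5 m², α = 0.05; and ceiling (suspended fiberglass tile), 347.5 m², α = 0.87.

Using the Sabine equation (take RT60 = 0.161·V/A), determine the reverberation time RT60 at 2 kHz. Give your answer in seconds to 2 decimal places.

Summing Sᵢαᵢ: 47.850 + 17.375 + 302.325 → A = 367.550 sabins.
V = 25·13.9·4.1 = 1424.75 m³.
RT60 = 0.161 · V / A = 0.161 × 1424.75 / 367.550 = 0.62 s.

0.62 s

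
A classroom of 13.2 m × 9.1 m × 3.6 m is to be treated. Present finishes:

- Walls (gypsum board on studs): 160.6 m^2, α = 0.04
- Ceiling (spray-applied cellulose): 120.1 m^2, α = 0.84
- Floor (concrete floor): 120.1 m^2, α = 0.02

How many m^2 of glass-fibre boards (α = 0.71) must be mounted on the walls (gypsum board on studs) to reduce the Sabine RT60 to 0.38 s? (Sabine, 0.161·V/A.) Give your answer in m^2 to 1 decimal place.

109.7

Equivalent absorption area: A₁ = 160.6·0.04 + 120.1·0.84 + 120.1·0.02 = 109.710 m^2.
Required A₂ = 0.161·432.432/0.38 = 183.215 sabins.
Absorption to add: 183.215 − 109.710 = 73.505 sabins.
Net gain per m^2: Δα = 0.71 − 0.04 = 0.67.
Panel area = 73.505 / 0.67 = 109.7 m^2.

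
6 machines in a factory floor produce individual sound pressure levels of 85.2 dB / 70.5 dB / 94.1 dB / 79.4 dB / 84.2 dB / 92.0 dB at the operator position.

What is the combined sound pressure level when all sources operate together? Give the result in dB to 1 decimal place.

Sum in the linear (power) domain: Σ 10^(Lᵢ/10) = 10^(85.2/10) + 10^(70.5/10) + 10^(94.1/10) + 10^(79.4/10) + 10^(84.2/10) + 10^(92.0/10) = 4.848e+09.
Combined level = 10 log₁₀(4.848e+09) = 96.9 dB.

96.9 dB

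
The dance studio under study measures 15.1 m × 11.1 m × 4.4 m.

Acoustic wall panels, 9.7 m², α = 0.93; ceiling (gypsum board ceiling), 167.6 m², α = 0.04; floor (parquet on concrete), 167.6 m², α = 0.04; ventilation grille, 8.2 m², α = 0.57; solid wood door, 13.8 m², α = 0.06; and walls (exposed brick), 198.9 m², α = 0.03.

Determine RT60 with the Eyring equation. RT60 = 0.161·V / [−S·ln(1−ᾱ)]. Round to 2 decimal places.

3.40 seconds

Total surface area S = 9.7 + 167.6 + 167.6 + 8.2 + 13.8 + 198.9 = 565.8 m².
Σ(Sᵢαᵢ) = 9.7·0.93 + 167.6·0.04 + 167.6·0.04 + 8.2·0.57 + 13.8·0.06 + 198.9·0.03 = 33.898.
ᾱ = 33.898 / 565.8 = 0.0599.
Eyring denominator: −S ln(1−ᾱ) = 34.949.
V = 15.1 × 11.1 × 4.4 = 737.484 m³.
RT60 = 0.161 × 737.484 / 34.949 = 3.40 s.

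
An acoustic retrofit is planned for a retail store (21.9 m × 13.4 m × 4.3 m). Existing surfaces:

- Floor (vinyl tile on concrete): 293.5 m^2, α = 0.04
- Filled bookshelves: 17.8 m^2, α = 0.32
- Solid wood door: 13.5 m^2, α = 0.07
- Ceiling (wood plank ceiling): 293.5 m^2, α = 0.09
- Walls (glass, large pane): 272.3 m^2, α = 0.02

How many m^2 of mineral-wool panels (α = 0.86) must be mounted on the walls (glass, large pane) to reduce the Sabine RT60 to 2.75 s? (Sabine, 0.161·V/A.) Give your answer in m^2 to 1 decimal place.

Total absorption A₁ = 293.5*0.04 + 17.8*0.32 + 13.5*0.07 + 293.5*0.09 + 272.3*0.02
  = 11.740 + 5.696 + 0.945 + 26.415 + 5.446 = 50.242 m^2 sabins.
Required A₂ = 0.161·1261.878/2.75 = 73.877 sabins.
ΔA needed = 73.877 − 50.242 = 23.635 sabins.
Net gain per m^2: Δα = 0.86 − 0.02 = 0.84.
Area = ΔA/Δα = 23.635/0.84 = 28.1 m^2.

28.1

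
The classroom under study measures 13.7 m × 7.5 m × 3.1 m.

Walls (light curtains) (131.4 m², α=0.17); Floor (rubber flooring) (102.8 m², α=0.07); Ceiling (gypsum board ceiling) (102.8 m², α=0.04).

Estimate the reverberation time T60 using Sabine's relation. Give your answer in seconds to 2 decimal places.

Summing Sᵢαᵢ: 22.338 + 7.196 + 4.112 → A = 33.646 sabins.
V = 13.7·7.5·3.1 = 318.525 m³.
T = 0.161 V/A = 0.161·318.525/33.646 = 1.52 s.

1.52 seconds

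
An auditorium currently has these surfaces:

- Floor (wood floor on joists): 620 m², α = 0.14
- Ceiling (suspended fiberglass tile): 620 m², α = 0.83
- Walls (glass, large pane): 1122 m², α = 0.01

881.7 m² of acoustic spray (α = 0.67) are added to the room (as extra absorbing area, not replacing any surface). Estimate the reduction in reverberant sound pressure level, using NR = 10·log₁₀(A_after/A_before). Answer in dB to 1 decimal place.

Total absorption A_before = 620*0.14 + 620*0.83 + 1122*0.01
  = 86.800 + 514.600 + 11.220 = 612.620 m² sabins.
Added absorption = 881.7 × 0.67 = 590.739 sabins.
A_after = 612.620 + 590.739 = 1203.359 sabins.
Reduction = 10 log₁₀(A_after/A_before) = 10 log₁₀(1.9643) = 2.9 dB.

2.9 dB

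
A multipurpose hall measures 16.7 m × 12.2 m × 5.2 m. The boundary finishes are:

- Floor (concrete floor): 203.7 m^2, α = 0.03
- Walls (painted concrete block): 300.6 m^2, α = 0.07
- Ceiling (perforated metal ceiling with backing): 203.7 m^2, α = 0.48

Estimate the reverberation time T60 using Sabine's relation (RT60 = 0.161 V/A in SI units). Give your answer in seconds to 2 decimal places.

1.37 s

Equivalent absorption area: A = 203.7·0.03 + 300.6·0.07 + 203.7·0.48 = 124.929 m^2.
Volume V = 16.7 × 12.2 × 5.2 = 1059.448 m³.
T = 0.161 V/A = 0.161·1059.448/124.929 = 1.37 s.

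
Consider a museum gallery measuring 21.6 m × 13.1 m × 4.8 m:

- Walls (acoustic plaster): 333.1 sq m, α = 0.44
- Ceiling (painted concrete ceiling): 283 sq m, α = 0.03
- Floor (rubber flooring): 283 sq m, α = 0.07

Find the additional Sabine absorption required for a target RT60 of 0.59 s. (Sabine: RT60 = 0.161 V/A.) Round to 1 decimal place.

195.8 sabins

Equivalent absorption area: A₁ = 333.1·0.44 + 283·0.03 + 283·0.07 = 174.864 sq m.
V = 1358.208 m³. Required absorption A₂ = 0.161 × 1358.208 / 0.59 = 370.630 sabins.
Shortfall: 370.630 − 174.864 = 195.8 sabins.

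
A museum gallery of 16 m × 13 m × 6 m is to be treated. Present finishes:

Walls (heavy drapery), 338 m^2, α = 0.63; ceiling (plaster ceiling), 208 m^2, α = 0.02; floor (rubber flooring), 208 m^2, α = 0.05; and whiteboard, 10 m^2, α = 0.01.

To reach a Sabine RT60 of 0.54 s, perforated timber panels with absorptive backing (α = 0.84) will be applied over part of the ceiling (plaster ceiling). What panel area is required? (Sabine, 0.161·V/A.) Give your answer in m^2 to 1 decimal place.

Equivalent absorption area: A₁ = 338×0.63 + 208×0.02 + 208×0.05 + 10×0.01 = 227.600 m^2.
Required A₂ = 0.161·1248/0.54 = 372.089 sabins.
Absorption to add: 372.089 − 227.600 = 144.489 sabins.
Net gain per m^2: Δα = 0.84 − 0.02 = 0.82.
Area = ΔA/Δα = 144.489/0.82 = 176.2 m^2.

176.2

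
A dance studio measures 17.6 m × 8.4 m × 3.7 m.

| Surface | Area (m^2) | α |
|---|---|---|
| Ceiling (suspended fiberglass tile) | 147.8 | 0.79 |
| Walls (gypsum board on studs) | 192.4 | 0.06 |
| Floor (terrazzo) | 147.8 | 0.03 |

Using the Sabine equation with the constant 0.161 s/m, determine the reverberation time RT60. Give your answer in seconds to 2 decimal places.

Equivalent absorption area: A = 147.8·0.79 + 192.4·0.06 + 147.8·0.03 = 132.740 m^2.
V = 17.6·8.4·3.7 = 547.008 m³.
RT60 = 0.161 · V / A = 0.161 × 547.008 / 132.740 = 0.66 s.

0.66 s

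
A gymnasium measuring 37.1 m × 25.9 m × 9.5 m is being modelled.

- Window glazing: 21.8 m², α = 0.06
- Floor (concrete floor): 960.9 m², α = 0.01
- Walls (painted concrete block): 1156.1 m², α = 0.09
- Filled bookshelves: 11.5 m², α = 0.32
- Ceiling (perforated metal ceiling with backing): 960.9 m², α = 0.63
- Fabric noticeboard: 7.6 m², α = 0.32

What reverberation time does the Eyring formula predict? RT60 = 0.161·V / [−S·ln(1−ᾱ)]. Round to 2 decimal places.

1.78 sec

Total surface area S = 21.8 + 960.9 + 1156.1 + 11.5 + 960.9 + 7.6 = 3118.8 m².
Σ(Sᵢαᵢ) = 21.8×0.06 + 960.9×0.01 + 1156.1×0.09 + 11.5×0.32 + 960.9×0.63 + 7.6×0.32 = 726.445.
Mean coefficient ᾱ = A/S = 0.2329.
Eyring denominator: −S ln(1−ᾱ) = 826.913.
V = 37.1 × 25.9 × 9.5 = 9128.455 m³.
T = 0.161·V/[−S·ln(1−ᾱ)] = 0.161·9128.455/826.913 = 1.78 s.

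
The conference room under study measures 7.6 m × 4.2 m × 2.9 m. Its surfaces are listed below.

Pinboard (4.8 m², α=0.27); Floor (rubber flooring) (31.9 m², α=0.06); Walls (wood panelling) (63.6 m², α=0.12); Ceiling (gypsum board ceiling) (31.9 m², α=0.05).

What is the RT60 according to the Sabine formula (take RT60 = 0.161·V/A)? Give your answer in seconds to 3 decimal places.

1.198 sec

Equivalent absorption area: A = 4.8*0.27 + 31.9*0.06 + 63.6*0.12 + 31.9*0.05 = 12.437 m².
V = 7.6·4.2·2.9 = 92.568 m³.
T = 0.161 V/A = 0.161·92.568/12.437 = 1.198 s.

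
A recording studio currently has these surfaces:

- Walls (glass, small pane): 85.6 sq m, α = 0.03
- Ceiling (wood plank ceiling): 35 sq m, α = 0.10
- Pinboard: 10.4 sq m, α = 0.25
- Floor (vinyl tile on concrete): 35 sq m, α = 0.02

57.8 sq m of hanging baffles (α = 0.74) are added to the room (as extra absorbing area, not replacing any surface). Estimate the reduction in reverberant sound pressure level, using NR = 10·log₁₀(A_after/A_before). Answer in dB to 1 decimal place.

7.5 dB

A_before = Σ Sᵢαᵢ = 85.6*0.03 + 35*0.10 + 10.4*0.25 + 35*0.02 = 9.368 sabins.
Treatment contributes 57.8·0.74 = 42.772 sabins.
A_after = 9.368 + 42.772 = 52.140 sabins.
NR = 10·log₁₀(52.140/9.368) = 7.5 dB.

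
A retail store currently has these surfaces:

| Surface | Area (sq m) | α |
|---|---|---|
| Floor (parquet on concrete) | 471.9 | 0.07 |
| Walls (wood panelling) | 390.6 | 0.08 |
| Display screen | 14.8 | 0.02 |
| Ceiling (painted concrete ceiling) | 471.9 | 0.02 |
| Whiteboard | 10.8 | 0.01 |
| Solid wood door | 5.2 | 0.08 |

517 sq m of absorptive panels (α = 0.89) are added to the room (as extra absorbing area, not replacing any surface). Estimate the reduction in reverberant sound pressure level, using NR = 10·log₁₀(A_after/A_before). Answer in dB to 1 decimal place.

Equivalent absorption area: A_before = 471.9·0.07 + 390.6·0.08 + 14.8·0.02 + 471.9·0.02 + 10.8·0.01 + 5.2·0.08 = 74.539 sq m.
Added absorption = 517 × 0.89 = 460.130 sabins.
A_after = 74.539 + 460.130 = 534.669 sabins.
Reduction = 10 log₁₀(A_after/A_before) = 10 log₁₀(7.1730) = 8.6 dB.

8.6 dB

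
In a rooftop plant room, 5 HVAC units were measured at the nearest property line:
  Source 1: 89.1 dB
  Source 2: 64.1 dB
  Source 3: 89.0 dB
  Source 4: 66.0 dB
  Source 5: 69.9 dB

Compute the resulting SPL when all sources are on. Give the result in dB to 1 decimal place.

Σ 10^(Lᵢ/10) = 1.623e+09.
Back to dB: 10·log₁₀ Σ = 92.1 dB.

92.1 dB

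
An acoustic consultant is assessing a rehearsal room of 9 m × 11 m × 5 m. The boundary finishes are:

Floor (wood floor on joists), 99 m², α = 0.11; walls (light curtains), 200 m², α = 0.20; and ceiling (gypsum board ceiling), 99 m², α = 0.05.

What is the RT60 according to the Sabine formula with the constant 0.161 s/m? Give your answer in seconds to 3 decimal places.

1.427 s

A = Σ Sᵢαᵢ = 99*0.11 + 200*0.20 + 99*0.05 = 55.840 sabins.
Room volume: 495 m³.
Sabine: RT60 = 0.161 × 495 / 55.840 = 1.427 s.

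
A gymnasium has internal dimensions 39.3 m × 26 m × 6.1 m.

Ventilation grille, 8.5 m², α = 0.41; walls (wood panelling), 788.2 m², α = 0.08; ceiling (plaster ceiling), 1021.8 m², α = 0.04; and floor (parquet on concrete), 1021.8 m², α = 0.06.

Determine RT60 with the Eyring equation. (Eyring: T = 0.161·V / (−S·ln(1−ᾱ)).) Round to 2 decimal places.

5.77 s

Total surface area S = 8.5 + 788.2 + 1021.8 + 1021.8 = 2840.3 m².
Σ(Sᵢαᵢ) = 8.5×0.41 + 788.2×0.08 + 1021.8×0.04 + 1021.8×0.06 = 168.721.
Mean coefficient ᾱ = A/S = 0.0594.
−S·ln(1−ᾱ) = −2840.3 × ln(1 − 0.0594) = 173.932.
V = 39.3 × 26 × 6.1 = 6232.98 m³.
RT60 = 0.161 × 6232.98 / 173.932 = 5.77 s.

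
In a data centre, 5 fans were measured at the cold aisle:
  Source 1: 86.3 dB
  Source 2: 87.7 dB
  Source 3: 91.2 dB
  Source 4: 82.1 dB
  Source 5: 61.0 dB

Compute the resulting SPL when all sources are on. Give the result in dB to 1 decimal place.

Σ 10^(Lᵢ/10) = 2.497e+09.
Back to dB: 10·log₁₀ Σ = 94.0 dB.

94.0 dB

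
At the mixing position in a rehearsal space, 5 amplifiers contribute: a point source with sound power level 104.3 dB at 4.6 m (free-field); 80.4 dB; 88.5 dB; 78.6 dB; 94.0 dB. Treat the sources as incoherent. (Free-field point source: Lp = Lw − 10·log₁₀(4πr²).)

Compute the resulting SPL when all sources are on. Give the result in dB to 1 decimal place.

95.4 dB

Source at 4.6 m: Lp = 104.3 − 10·log₁₀(4π·4.6²) = 104.3 − 10·log₁₀(265.904) = 80.1 dB.
Sum in the linear (power) domain: Σ 10^(Lᵢ/10) = 10^(80.1/10) + 10^(80.4/10) + 10^(88.5/10) + 10^(78.6/10) + 10^(94.0/10) = 3.504e+09.
Combined level = 10 log₁₀(3.504e+09) = 95.4 dB.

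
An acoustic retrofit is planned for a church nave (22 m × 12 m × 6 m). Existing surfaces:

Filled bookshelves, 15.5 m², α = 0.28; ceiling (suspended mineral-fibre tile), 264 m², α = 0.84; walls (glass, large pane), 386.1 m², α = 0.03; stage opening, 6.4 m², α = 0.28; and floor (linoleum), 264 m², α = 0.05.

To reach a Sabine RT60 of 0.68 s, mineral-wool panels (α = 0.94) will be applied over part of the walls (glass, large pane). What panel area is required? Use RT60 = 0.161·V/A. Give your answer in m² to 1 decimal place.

Total absorption A₁ = 15.5·0.28 + 264·0.84 + 386.1·0.03 + 6.4·0.28 + 264·0.05
  = 4.340 + 221.760 + 11.583 + 1.792 + 13.200 = 252.675 m² sabins.
V = 1584 m³. Target absorption A₂ = 0.161 × 1584 / 0.68 = 375.035 sabins.
ΔA needed = 375.035 − 252.675 = 122.360 sabins.
Each m² of panel replacing the walls (glass, large pane) adds (0.94 − 0.03) = 0.91 sabins.
Panel area = 122.360 / 0.91 = 134.5 m².

134.5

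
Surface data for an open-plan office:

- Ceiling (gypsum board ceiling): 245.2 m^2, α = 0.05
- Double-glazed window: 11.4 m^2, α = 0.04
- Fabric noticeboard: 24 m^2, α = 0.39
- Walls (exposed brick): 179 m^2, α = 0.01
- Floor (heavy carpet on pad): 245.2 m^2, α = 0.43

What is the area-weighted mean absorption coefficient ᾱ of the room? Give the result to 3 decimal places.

Total surface area S = 704.8 m^2.
A = 245.2*0.05 + 11.4*0.04 + 24*0.39 + 179*0.01 + 245.2*0.43 = 129.302 sabins.
ᾱ = A/S = 0.183.

0.183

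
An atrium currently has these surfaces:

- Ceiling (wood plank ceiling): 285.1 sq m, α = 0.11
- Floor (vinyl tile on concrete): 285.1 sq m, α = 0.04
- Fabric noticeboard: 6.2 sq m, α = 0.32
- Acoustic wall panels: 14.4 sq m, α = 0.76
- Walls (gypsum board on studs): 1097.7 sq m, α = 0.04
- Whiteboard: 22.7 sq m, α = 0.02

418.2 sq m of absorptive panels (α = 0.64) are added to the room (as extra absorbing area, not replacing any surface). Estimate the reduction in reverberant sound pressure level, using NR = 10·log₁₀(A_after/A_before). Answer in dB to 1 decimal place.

Equivalent absorption area: A_before = 285.1*0.11 + 285.1*0.04 + 6.2*0.32 + 14.4*0.76 + 1097.7*0.04 + 22.7*0.02 = 100.055 sq m.
Treatment contributes 418.2·0.64 = 267.648 sabins.
A_after = 100.055 + 267.648 = 367.703 sabins.
Reduction = 10 log₁₀(A_after/A_before) = 10 log₁₀(3.6750) = 5.7 dB.

5.7 dB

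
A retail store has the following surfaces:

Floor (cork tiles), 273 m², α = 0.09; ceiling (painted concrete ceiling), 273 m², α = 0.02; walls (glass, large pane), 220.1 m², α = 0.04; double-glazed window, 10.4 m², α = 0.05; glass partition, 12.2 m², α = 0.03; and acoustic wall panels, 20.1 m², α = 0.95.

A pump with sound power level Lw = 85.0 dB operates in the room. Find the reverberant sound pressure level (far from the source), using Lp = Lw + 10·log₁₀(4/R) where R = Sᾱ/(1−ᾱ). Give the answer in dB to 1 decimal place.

73.0 dB

Σ(Sᵢαᵢ) = 273·0.09 + 273·0.02 + 220.1·0.04 + 10.4·0.05 + 12.2·0.03 + 20.1·0.95 = 58.815; total area S = 808.8 m².
ᾱ = 0.0727, so room constant R = A/(1−ᾱ) = 63.426 m².
Lp = 85.0 + 10·log₁₀(4/63.426) = 85.0 + (-12.00) = 73.0 dB.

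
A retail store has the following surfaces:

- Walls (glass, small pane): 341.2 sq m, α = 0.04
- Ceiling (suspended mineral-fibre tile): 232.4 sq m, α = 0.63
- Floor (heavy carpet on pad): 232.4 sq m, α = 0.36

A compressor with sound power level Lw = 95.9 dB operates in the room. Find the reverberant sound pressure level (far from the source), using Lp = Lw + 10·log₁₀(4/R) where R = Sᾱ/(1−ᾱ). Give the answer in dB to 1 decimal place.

A = 243.724 sabins; S = 806.0 sq m.
ᾱ = 243.724/806.0 = 0.3024; R = Sᾱ/(1−ᾱ) = 243.724/(1−0.3024) = 349.375 sq m.
Lp = 95.9 + 10·log₁₀(4/349.375) = 95.9 + (-19.41) = 76.5 dB.

76.5 dB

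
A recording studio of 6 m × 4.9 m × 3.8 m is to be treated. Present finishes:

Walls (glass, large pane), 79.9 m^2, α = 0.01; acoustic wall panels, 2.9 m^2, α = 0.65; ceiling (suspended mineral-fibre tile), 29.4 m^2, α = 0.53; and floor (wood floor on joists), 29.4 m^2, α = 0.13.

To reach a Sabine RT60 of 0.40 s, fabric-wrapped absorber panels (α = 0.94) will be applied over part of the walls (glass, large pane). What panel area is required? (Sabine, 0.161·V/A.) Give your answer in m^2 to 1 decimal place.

Summing Sᵢαᵢ: 0.799 + 1.885 + 15.582 + 3.822 → A₁ = 22.088 sabins.
V = 111.72 m³. Target absorption A₂ = 0.161 × 111.72 / 0.40 = 44.967 sabins.
Absorption to add: 44.967 − 22.088 = 22.879 sabins.
Each m^2 of panel replacing the walls (glass, large pane) adds (0.94 − 0.01) = 0.93 sabins.
Area = ΔA/Δα = 22.879/0.93 = 24.6 m^2.

24.6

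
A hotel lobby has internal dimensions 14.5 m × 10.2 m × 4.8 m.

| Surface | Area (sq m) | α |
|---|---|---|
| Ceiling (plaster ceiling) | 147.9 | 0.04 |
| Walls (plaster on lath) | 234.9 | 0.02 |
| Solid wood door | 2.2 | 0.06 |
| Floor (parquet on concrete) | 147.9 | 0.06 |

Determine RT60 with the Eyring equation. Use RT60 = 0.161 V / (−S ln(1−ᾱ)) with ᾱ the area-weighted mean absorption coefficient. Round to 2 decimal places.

5.72 s

Total surface area S = 147.9 + 234.9 + 2.2 + 147.9 = 532.9 sq m.
Absorption A = 147.9×0.04 + 234.9×0.02 + 2.2×0.06 + 147.9×0.06 = 19.620 sabins.
ᾱ = 19.620 / 532.9 = 0.0368.
Eyring denominator: −S ln(1−ᾱ) = 19.981.
V = 14.5 × 10.2 × 4.8 = 709.92 m³.
T = 0.161·V/[−S·ln(1−ᾱ)] = 0.161·709.92/19.981 = 5.72 s.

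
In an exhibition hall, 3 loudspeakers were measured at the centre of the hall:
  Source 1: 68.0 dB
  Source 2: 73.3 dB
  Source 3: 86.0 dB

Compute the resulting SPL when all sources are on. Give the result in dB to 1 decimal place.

86.3 dB

Σ 10^(Lᵢ/10) = 4.258e+08.
L_total = 10·log₁₀(4.258e+08) = 86.3 dB.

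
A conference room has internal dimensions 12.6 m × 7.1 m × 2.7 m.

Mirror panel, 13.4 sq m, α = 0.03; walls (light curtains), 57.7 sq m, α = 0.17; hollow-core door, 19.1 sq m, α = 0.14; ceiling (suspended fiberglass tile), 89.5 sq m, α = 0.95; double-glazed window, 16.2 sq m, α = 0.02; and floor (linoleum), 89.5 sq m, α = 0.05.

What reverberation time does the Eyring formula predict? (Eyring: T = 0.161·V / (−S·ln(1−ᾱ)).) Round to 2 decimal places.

S = Σ Sᵢ = 285.4 sq m.
Absorption A = 13.4·0.03 + 57.7·0.17 + 19.1·0.14 + 89.5·0.95 + 16.2·0.02 + 89.5·0.05 = 102.709 sabins.
Mean coefficient ᾱ = A/S = 0.3599.
−S·ln(1−ᾱ) = −285.4 × ln(1 − 0.3599) = 127.326.
V = 12.6 × 7.1 × 2.7 = 241.542 m³.
RT60 = 0.161 × 241.542 / 127.326 = 0.31 s.

0.31 seconds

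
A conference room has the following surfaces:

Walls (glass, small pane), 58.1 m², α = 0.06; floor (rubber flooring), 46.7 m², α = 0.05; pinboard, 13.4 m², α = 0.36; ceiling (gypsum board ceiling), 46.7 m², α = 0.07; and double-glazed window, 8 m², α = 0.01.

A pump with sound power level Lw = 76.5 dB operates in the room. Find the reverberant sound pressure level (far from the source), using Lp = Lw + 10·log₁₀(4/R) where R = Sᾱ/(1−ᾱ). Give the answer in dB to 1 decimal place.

70.7 dB

A = 13.994 sabins; S = 172.9 m².
ᾱ = 13.994/172.9 = 0.0809; R = Sᾱ/(1−ᾱ) = 13.994/(1−0.0809) = 15.226 m².
Lp = 76.5 + 10·log₁₀(4/15.226) = 76.5 + (-5.81) = 70.7 dB.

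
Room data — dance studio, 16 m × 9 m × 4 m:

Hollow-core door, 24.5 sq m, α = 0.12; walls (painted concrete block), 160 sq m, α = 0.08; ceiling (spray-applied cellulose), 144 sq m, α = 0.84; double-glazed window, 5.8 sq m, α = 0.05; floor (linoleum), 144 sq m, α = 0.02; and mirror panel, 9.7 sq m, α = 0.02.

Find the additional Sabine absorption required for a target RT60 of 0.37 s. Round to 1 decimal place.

Summing Sᵢαᵢ: 2.940 + 12.800 + 120.960 + 0.290 + 2.880 + 0.194 → A₁ = 140.064 sabins.
For T = 0.37 s, need A₂ = 0.161·V/T = 0.161·576/0.37 = 250.638 sabins.
Additional absorption ΔA = 250.638 − 140.064 = 110.6 sabins.

110.6 sabins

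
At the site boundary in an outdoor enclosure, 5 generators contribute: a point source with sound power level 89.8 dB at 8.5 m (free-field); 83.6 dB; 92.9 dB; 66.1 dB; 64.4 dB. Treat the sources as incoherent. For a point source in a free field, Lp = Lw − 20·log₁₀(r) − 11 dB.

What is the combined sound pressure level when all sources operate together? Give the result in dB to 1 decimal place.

Source at 8.5 m: Lp = 89.8 − 20·log₁₀(8.5) − 11 = 60.2 dB.
Converting to relative power and adding: 10^(60.2/10) + 10^(83.6/10) + 10^(92.9/10) + 10^(66.1/10) + 10^(64.4/10) = 2.187e+09.
Combined level = 10 log₁₀(2.187e+09) = 93.4 dB.

93.4 dB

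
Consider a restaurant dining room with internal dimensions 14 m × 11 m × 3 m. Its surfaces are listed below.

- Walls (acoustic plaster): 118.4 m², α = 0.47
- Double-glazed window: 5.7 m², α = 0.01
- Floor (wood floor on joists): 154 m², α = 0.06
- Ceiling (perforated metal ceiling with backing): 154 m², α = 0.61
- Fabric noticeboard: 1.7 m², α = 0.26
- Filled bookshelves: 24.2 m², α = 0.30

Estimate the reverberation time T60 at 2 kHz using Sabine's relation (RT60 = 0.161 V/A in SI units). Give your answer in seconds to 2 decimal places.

Total absorption A = 118.4·0.47 + 5.7·0.01 + 154·0.06 + 154·0.61 + 1.7·0.26 + 24.2·0.30
  = 55.648 + 0.057 + 9.240 + 93.940 + 0.442 + 7.260 = 166.587 m² sabins.
Volume V = 14 × 11 × 3 = 462 m³.
T = 0.161 V/A = 0.161·462/166.587 = 0.45 s.

0.45 seconds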